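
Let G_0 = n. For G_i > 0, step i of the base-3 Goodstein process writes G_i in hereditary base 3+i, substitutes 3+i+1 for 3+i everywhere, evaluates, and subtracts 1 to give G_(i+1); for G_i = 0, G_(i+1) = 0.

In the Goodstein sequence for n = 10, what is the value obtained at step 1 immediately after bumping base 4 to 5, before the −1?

[0] 10 ≡ 3^2 + 1 (base 3). Lift 4: 17. −1: 16.
[1] 16 ≡ 4^2 (base 4). Lift 5: 25. −1: 24.

25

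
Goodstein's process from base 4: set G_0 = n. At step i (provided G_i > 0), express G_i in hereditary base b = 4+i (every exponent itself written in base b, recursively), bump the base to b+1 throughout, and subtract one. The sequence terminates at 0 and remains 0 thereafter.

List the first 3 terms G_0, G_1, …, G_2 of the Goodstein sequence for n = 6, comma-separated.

6, 6, 6

6 —HB4→ 4 + 2 —bump→ 5 + 2 = 7 —(−1)→ 6
6 —HB5→ 5 + 1 —bump→ 6 + 1 = 7 —(−1)→ 6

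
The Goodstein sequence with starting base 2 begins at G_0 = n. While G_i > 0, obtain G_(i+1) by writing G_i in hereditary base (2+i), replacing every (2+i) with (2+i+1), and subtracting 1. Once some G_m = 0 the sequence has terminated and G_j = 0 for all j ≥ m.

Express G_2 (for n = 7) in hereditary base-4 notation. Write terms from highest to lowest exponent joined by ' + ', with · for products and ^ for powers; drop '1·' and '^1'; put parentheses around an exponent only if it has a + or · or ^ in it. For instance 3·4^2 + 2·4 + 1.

4^4 + 3

base 2: 7 = 2^2 + 2 + 1; at 3: 3^3 + 3 + 1 = 31; next = 30
base 3: 30 = 3^3 + 3; at 4: 4^4 + 4 = 260; next = 259
base 4: 259 = 4^4 + 3; at 5: 5^5 + 3 = 3128; next = 3127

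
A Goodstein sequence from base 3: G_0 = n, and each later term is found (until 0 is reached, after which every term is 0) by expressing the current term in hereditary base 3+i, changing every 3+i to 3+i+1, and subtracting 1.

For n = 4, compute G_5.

1

[0] 4 ≡ 3 + 1 (base 3). Lift 4: 5. −1: 4.
[1] 4 ≡ 4 (base 4). Lift 5: 5. −1: 4.
[2] 4 ≡ 4 (base 5). Lift 6: 4. −1: 3.
[3] 3 ≡ 3 (base 6). Lift 7: 3. −1: 2.
[4] 2 ≡ 2 (base 7). Lift 8: 2. −1: 1.
[5] 1 ≡ 1 (base 8). Lift 9: 1. −1: 0.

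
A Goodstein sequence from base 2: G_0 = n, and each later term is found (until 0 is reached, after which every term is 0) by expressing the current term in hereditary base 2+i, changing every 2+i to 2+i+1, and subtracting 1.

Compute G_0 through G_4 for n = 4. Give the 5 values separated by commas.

base 2: 4 = 2^2; at 3: 3^3 = 27; next = 26
base 3: 26 = 2·3^2 + 2·3 + 2; at 4: 2·4^2 + 2·4 + 2 = 42; next = 41
base 4: 41 = 2·4^2 + 2·4 + 1; at 5: 2·5^2 + 2·5 + 1 = 61; next = 60
base 5: 60 = 2·5^2 + 2·5; at 6: 2·6^2 + 2·6 = 84; next = 83

4, 26, 41, 60, 83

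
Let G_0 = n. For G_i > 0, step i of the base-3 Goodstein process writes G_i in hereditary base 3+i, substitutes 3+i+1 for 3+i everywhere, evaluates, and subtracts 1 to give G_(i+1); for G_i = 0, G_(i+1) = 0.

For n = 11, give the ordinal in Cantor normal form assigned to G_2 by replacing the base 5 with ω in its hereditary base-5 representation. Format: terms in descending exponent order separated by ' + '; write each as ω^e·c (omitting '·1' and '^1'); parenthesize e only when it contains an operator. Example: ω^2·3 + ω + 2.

ω^2

base 3: 11 = 3^2 + 2; at 4: 4^2 + 2 = 18; next = 17
base 4: 17 = 4^2 + 1; at 5: 5^2 + 1 = 26; next = 25
base 5: 25 = 5^2; at 6: 6^2 = 36; next = 35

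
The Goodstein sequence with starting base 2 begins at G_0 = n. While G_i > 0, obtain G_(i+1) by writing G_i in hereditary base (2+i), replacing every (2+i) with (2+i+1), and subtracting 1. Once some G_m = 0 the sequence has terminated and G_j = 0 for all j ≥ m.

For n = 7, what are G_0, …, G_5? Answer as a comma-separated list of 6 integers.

7, 30, 259, 3127, 46657, 823543

i=0: 7 = 2^2 + 2 + 1 (b=2); 2→3: 3^3 + 3 + 1 = 31; 31−1 = 30
i=1: 30 = 3^3 + 3 (b=3); 3→4: 4^4 + 4 = 260; 260−1 = 259
i=2: 259 = 4^4 + 3 (b=4); 4→5: 5^5 + 3 = 3128; 3128−1 = 3127
i=3: 3127 = 5^5 + 2 (b=5); 5→6: 6^6 + 2 = 46658; 46658−1 = 46657
i=4: 46657 = 6^6 + 1 (b=6); 6→7: 7^7 + 1 = 823544; 823544−1 = 823543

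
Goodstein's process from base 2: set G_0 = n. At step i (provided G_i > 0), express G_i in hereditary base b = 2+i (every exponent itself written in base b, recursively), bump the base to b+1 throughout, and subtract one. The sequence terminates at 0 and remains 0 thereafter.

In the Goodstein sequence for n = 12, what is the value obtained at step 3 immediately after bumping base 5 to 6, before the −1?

(0) 12|_2 = 2^(2 + 1) + 2^2 ↦ 3^(3 + 1) + 3^3|_3 = 108 ⇒ 107
(1) 107|_3 = 3^(3 + 1) + 2·3^2 + 2·3 + 2 ↦ 4^(4 + 1) + 2·4^2 + 2·4 + 2|_4 = 1066 ⇒ 1065
(2) 1065|_4 = 4^(4 + 1) + 2·4^2 + 2·4 + 1 ↦ 5^(5 + 1) + 2·5^2 + 2·5 + 1|_5 = 15686 ⇒ 15685

280020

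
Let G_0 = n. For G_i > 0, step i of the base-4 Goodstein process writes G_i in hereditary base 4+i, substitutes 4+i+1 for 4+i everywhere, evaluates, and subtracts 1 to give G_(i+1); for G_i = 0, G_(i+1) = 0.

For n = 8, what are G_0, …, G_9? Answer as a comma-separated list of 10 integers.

8, 9, 9, 9, 9, 9, 9, 8, 7, 6

8 —HB4→ 2·4 —bump→ 2·5 = 10 —(−1)→ 9
9 —HB5→ 5 + 4 —bump→ 6 + 4 = 10 —(−1)→ 9
9 —HB6→ 6 + 3 —bump→ 7 + 3 = 10 —(−1)→ 9
9 —HB7→ 7 + 2 —bump→ 8 + 2 = 10 —(−1)→ 9
9 —HB8→ 8 + 1 —bump→ 9 + 1 = 10 —(−1)→ 9
9 —HB9→ 9 —bump→ 10 = 10 —(−1)→ 9
9 —HB10→ 9 —bump→ 9 = 9 —(−1)→ 8
8 —HB11→ 8 —bump→ 8 = 8 —(−1)→ 7
7 —HB12→ 7 —bump→ 7 = 7 —(−1)→ 6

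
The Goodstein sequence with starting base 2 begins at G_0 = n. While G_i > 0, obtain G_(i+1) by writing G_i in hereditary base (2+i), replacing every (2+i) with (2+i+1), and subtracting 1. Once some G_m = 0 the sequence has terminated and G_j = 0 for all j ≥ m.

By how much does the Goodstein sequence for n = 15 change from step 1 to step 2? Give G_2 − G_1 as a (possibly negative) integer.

(0) 15|_2 = 2^(2 + 1) + 2^2 + 2 + 1 ↦ 3^(3 + 1) + 3^3 + 3 + 1|_3 = 112 ⇒ 111
(1) 111|_3 = 3^(3 + 1) + 3^3 + 3 ↦ 4^(4 + 1) + 4^4 + 4|_4 = 1284 ⇒ 1283

1172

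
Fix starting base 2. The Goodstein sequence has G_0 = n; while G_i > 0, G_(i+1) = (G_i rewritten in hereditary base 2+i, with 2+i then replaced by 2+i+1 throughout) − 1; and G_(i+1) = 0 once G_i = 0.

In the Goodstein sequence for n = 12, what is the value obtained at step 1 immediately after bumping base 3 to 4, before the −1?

1066

base 2: 12 = 2^(2 + 1) + 2^2; at 3: 3^(3 + 1) + 3^3 = 108; next = 107
base 3: 107 = 3^(3 + 1) + 2·3^2 + 2·3 + 2; at 4: 4^(4 + 1) + 2·4^2 + 2·4 + 2 = 1066; next = 1065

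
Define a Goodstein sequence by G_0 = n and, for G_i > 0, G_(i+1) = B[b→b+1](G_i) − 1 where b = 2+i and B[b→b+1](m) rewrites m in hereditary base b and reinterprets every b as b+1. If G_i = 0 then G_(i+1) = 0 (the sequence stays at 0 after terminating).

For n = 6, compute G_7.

i=0: 6 = 2^2 + 2 (b=2); 2→3: 3^3 + 3 = 30; 30−1 = 29
i=1: 29 = 3^3 + 2 (b=3); 3→4: 4^4 + 2 = 258; 258−1 = 257
i=2: 257 = 4^4 + 1 (b=4); 4→5: 5^5 + 1 = 3126; 3126−1 = 3125
i=3: 3125 = 5^5 (b=5); 5→6: 6^6 = 46656; 46656−1 = 46655
i=4: 46655 = 5·6^5 + 5·6^4 + 5·6^3 + 5·6^2 + 5·6 + 5 (b=6); 6→7: 5·7^5 + 5·7^4 + 5·7^3 + 5·7^2 + 5·7 + 5 = 98040; 98040−1 = 98039
i=5: 98039 = 5·7^5 + 5·7^4 + 5·7^3 + 5·7^2 + 5·7 + 4 (b=7); 7→8: 5·8^5 + 5·8^4 + 5·8^3 + 5·8^2 + 5·8 + 4 = 187244; 187244−1 = 187243
i=6: 187243 = 5·8^5 + 5·8^4 + 5·8^3 + 5·8^2 + 5·8 + 3 (b=8); 8→9: 5·9^5 + 5·9^4 + 5·9^3 + 5·9^2 + 5·9 + 3 = 332148; 332148−1 = 332147

332147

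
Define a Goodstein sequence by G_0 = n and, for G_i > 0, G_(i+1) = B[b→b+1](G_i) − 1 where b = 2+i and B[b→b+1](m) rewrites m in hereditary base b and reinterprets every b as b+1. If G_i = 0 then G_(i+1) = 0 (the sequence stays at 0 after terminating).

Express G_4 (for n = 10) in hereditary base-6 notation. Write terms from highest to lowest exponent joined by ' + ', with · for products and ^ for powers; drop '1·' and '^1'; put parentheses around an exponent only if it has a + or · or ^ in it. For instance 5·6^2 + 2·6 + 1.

5·6^6 + 5·6^5 + 5·6^4 + 5·6^3 + 5·6^2 + 5·6 + 5

base 2: 10 = 2^(2 + 1) + 2; at 3: 3^(3 + 1) + 3 = 84; next = 83
base 3: 83 = 3^(3 + 1) + 2; at 4: 4^(4 + 1) + 2 = 1026; next = 1025
base 4: 1025 = 4^(4 + 1) + 1; at 5: 5^(5 + 1) + 1 = 15626; next = 15625
base 5: 15625 = 5^(5 + 1); at 6: 6^(6 + 1) = 279936; next = 279935
base 6: 279935 = 5·6^6 + 5·6^5 + 5·6^4 + 5·6^3 + 5·6^2 + 5·6 + 5; at 7: 5·7^7 + 5·7^5 + 5·7^4 + 5·7^3 + 5·7^2 + 5·7 + 5 = 4215755; next = 4215754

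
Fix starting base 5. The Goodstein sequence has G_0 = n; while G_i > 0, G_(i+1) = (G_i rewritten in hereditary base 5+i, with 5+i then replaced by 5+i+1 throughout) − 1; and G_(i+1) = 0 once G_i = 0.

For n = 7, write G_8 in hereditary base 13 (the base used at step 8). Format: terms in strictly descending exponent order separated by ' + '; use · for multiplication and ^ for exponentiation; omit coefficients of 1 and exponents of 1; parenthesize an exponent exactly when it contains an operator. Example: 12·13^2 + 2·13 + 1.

G_0=7  [base 5] 5 + 2  →[5↦6]→  6 + 2 = 8  −1 ⇒ G_1=7
G_1=7  [base 6] 6 + 1  →[6↦7]→  7 + 1 = 8  −1 ⇒ G_2=7
G_2=7  [base 7] 7  →[7↦8]→  8 = 8  −1 ⇒ G_3=7
G_3=7  [base 8] 7  →[8↦9]→  7 = 7  −1 ⇒ G_4=6
G_4=6  [base 9] 6  →[9↦10]→  6 = 6  −1 ⇒ G_5=5
G_5=5  [base 10] 5  →[10↦11]→  5 = 5  −1 ⇒ G_6=4
G_6=4  [base 11] 4  →[11↦12]→  4 = 4  −1 ⇒ G_7=3
G_7=3  [base 12] 3  →[12↦13]→  3 = 3  −1 ⇒ G_8=2

2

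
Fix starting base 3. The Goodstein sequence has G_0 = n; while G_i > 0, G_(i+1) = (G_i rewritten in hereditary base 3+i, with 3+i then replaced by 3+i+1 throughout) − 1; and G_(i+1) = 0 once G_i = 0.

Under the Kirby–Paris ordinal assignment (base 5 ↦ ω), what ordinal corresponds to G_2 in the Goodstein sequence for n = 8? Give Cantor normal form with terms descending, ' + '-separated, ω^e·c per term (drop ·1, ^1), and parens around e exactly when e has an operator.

ω·2

[0] 8 ≡ 2·3 + 2 (base 3). Lift 4: 10. −1: 9.
[1] 9 ≡ 2·4 + 1 (base 4). Lift 5: 11. −1: 10.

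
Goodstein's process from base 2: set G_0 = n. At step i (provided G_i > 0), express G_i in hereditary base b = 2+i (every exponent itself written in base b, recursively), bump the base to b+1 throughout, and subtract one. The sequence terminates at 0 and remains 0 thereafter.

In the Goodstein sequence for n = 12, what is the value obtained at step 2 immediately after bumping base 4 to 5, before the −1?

15686

G_0=12  [base 2] 2^(2 + 1) + 2^2  →[2↦3]→  3^(3 + 1) + 3^3 = 108  −1 ⇒ G_1=107
G_1=107  [base 3] 3^(3 + 1) + 2·3^2 + 2·3 + 2  →[3↦4]→  4^(4 + 1) + 2·4^2 + 2·4 + 2 = 1066  −1 ⇒ G_2=1065
G_2=1065  [base 4] 4^(4 + 1) + 2·4^2 + 2·4 + 1  →[4↦5]→  5^(5 + 1) + 2·5^2 + 2·5 + 1 = 15686  −1 ⇒ G_3=15685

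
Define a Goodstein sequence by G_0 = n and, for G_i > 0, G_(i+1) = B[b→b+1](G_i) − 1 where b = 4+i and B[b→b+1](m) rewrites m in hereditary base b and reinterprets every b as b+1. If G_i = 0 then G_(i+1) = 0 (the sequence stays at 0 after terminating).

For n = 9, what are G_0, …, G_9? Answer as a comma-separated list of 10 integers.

9, 10, 11, 11, 11, 11, 11, 11, 11, 10

G_0 = 9. HB_4(9) = 2·4 + 1. Bump = 11. G_1 = 10.
G_1 = 10. HB_5(10) = 2·5. Bump = 12. G_2 = 11.
G_2 = 11. HB_6(11) = 6 + 5. Bump = 12. G_3 = 11.
G_3 = 11. HB_7(11) = 7 + 4. Bump = 12. G_4 = 11.
G_4 = 11. HB_8(11) = 8 + 3. Bump = 12. G_5 = 11.
G_5 = 11. HB_9(11) = 9 + 2. Bump = 12. G_6 = 11.
G_6 = 11. HB_10(11) = 10 + 1. Bump = 12. G_7 = 11.
G_7 = 11. HB_11(11) = 11. Bump = 12. G_8 = 11.
G_8 = 11. HB_12(11) = 11. Bump = 11. G_9 = 10.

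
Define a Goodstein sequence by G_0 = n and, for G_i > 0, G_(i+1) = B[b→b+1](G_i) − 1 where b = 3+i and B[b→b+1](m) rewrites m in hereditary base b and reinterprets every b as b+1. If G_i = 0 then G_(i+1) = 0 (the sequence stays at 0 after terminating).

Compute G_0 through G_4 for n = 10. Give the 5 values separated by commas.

10, 16, 24, 27, 30

G_0 = 10. HB_3(10) = 3^2 + 1. Bump = 17. G_1 = 16.
G_1 = 16. HB_4(16) = 4^2. Bump = 25. G_2 = 24.
G_2 = 24. HB_5(24) = 4·5 + 4. Bump = 28. G_3 = 27.
G_3 = 27. HB_6(27) = 4·6 + 3. Bump = 31. G_4 = 30.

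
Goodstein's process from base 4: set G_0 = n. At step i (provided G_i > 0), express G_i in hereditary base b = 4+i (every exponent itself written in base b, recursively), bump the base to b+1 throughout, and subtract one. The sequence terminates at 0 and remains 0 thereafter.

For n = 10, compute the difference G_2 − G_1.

1

i=0: 10 = 2·4 + 2 (b=4); 4→5: 2·5 + 2 = 12; 12−1 = 11
i=1: 11 = 2·5 + 1 (b=5); 5→6: 2·6 + 1 = 13; 13−1 = 12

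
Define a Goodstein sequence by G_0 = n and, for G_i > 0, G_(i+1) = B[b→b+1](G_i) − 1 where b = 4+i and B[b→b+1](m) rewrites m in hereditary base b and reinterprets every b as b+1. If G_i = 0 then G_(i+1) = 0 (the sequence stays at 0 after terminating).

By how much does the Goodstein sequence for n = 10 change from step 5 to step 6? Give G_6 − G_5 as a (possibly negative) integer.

0

base 4: 10 = 2·4 + 2; at 5: 2·5 + 2 = 12; next = 11
base 5: 11 = 2·5 + 1; at 6: 2·6 + 1 = 13; next = 12
base 6: 12 = 2·6; at 7: 2·7 = 14; next = 13
base 7: 13 = 7 + 6; at 8: 8 + 6 = 14; next = 13
base 8: 13 = 8 + 5; at 9: 9 + 5 = 14; next = 13
base 9: 13 = 9 + 4; at 10: 10 + 4 = 14; next = 13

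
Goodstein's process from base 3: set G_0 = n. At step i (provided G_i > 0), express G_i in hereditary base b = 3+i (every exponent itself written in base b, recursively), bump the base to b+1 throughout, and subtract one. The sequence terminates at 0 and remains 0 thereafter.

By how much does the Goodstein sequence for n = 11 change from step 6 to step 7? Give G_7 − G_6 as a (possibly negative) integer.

4

G_0=11  [base 3] 3^2 + 2  →[3↦4]→  4^2 + 2 = 18  −1 ⇒ G_1=17
G_1=17  [base 4] 4^2 + 1  →[4↦5]→  5^2 + 1 = 26  −1 ⇒ G_2=25
G_2=25  [base 5] 5^2  →[5↦6]→  6^2 = 36  −1 ⇒ G_3=35
G_3=35  [base 6] 5·6 + 5  →[6↦7]→  5·7 + 5 = 40  −1 ⇒ G_4=39
G_4=39  [base 7] 5·7 + 4  →[7↦8]→  5·8 + 4 = 44  −1 ⇒ G_5=43
G_5=43  [base 8] 5·8 + 3  →[8↦9]→  5·9 + 3 = 48  −1 ⇒ G_6=47
G_6=47  [base 9] 5·9 + 2  →[9↦10]→  5·10 + 2 = 52  −1 ⇒ G_7=51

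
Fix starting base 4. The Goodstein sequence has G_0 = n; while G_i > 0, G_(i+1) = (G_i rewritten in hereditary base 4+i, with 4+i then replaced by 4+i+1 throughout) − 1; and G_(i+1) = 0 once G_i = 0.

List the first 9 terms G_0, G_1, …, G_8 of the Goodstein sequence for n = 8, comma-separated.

G_0 = 8. HB_4(8) = 2·4. Bump = 10. G_1 = 9.
G_1 = 9. HB_5(9) = 5 + 4. Bump = 10. G_2 = 9.
G_2 = 9. HB_6(9) = 6 + 3. Bump = 10. G_3 = 9.
G_3 = 9. HB_7(9) = 7 + 2. Bump = 10. G_4 = 9.
G_4 = 9. HB_8(9) = 8 + 1. Bump = 10. G_5 = 9.
G_5 = 9. HB_9(9) = 9. Bump = 10. G_6 = 9.
G_6 = 9. HB_10(9) = 9. Bump = 9. G_7 = 8.
G_7 = 8. HB_11(8) = 8. Bump = 8. G_8 = 7.

8, 9, 9, 9, 9, 9, 9, 8, 7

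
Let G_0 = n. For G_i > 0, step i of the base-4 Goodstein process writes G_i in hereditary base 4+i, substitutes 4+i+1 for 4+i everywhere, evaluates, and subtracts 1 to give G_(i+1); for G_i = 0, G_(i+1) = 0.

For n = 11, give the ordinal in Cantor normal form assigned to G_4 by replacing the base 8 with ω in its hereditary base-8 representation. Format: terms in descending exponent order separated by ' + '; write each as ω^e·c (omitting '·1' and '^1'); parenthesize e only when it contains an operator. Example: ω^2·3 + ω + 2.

i=0: 11 = 2·4 + 3 (b=4); 4→5: 2·5 + 3 = 13; 13−1 = 12
i=1: 12 = 2·5 + 2 (b=5); 5→6: 2·6 + 2 = 14; 14−1 = 13
i=2: 13 = 2·6 + 1 (b=6); 6→7: 2·7 + 1 = 15; 15−1 = 14
i=3: 14 = 2·7 (b=7); 7→8: 2·8 = 16; 16−1 = 15
i=4: 15 = 8 + 7 (b=8); 8→9: 9 + 7 = 16; 16−1 = 15

ω + 7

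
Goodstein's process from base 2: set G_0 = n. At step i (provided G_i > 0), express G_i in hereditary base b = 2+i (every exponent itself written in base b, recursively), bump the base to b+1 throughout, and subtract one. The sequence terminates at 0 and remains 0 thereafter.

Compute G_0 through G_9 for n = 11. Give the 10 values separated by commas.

G_0=11  [base 2] 2^(2 + 1) + 2 + 1  →[2↦3]→  3^(3 + 1) + 3 + 1 = 85  −1 ⇒ G_1=84
G_1=84  [base 3] 3^(3 + 1) + 3  →[3↦4]→  4^(4 + 1) + 4 = 1028  −1 ⇒ G_2=1027
G_2=1027  [base 4] 4^(4 + 1) + 3  →[4↦5]→  5^(5 + 1) + 3 = 15628  −1 ⇒ G_3=15627
G_3=15627  [base 5] 5^(5 + 1) + 2  →[5↦6]→  6^(6 + 1) + 2 = 279938  −1 ⇒ G_4=279937
G_4=279937  [base 6] 6^(6 + 1) + 1  →[6↦7]→  7^(7 + 1) + 1 = 5764802  −1 ⇒ G_5=5764801
G_5=5764801  [base 7] 7^(7 + 1)  →[7↦8]→  8^(8 + 1) = 134217728  −1 ⇒ G_6=134217727
G_6=134217727  [base 8] 7·8^8 + 7·8^7 + 7·8^6 + 7·8^5 + 7·8^4 + 7·8^3 + 7·8^2 + 7·8 + 7  →[8↦9]→  7·9^9 + 7·9^7 + 7·9^6 + 7·9^5 + 7·9^4 + 7·9^3 + 7·9^2 + 7·9 + 7 = 2749609303  −1 ⇒ G_7=2749609302
G_7=2749609302  [base 9] 7·9^9 + 7·9^7 + 7·9^6 + 7·9^5 + 7·9^4 + 7·9^3 + 7·9^2 + 7·9 + 6  →[9↦10]→  7·10^10 + 7·10^7 + 7·10^6 + 7·10^5 + 7·10^4 + 7·10^3 + 7·10^2 + 7·10 + 6 = 70077777776  −1 ⇒ G_8=70077777775
G_8=70077777775  [base 10] 7·10^10 + 7·10^7 + 7·10^6 + 7·10^5 + 7·10^4 + 7·10^3 + 7·10^2 + 7·10 + 5  →[10↦11]→  7·11^11 + 7·11^7 + 7·11^6 + 7·11^5 + 7·11^4 + 7·11^3 + 7·11^2 + 7·11 + 5 = 1997331745491  −1 ⇒ G_9=1997331745490

11, 84, 1027, 15627, 279937, 5764801, 134217727, 2749609302, 70077777775, 1997331745490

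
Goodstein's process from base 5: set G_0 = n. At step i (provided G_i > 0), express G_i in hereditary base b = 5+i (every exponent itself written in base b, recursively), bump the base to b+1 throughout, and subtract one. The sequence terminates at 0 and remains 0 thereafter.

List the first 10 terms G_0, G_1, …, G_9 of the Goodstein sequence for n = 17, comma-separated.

(0) 17|_5 = 3·5 + 2 ↦ 3·6 + 2|_6 = 20 ⇒ 19
(1) 19|_6 = 3·6 + 1 ↦ 3·7 + 1|_7 = 22 ⇒ 21
(2) 21|_7 = 3·7 ↦ 3·8|_8 = 24 ⇒ 23
(3) 23|_8 = 2·8 + 7 ↦ 2·9 + 7|_9 = 25 ⇒ 24
(4) 24|_9 = 2·9 + 6 ↦ 2·10 + 6|_10 = 26 ⇒ 25
(5) 25|_10 = 2·10 + 5 ↦ 2·11 + 5|_11 = 27 ⇒ 26
(6) 26|_11 = 2·11 + 4 ↦ 2·12 + 4|_12 = 28 ⇒ 27
(7) 27|_12 = 2·12 + 3 ↦ 2·13 + 3|_13 = 29 ⇒ 28
(8) 28|_13 = 2·13 + 2 ↦ 2·14 + 2|_14 = 30 ⇒ 29

17, 19, 21, 23, 24, 25, 26, 27, 28, 29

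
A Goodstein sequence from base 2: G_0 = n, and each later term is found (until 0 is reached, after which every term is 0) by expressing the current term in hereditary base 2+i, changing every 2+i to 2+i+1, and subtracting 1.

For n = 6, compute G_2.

base 2: 6 = 2^2 + 2; at 3: 3^3 + 3 = 30; next = 29
base 3: 29 = 3^3 + 2; at 4: 4^4 + 2 = 258; next = 257
base 4: 257 = 4^4 + 1; at 5: 5^5 + 1 = 3126; next = 3125

257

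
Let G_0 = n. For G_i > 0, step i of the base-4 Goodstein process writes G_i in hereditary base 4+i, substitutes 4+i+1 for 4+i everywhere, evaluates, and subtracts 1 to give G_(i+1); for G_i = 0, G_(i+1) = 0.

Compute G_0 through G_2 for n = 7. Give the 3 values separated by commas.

i=0: 7 = 4 + 3 (b=4); 4→5: 5 + 3 = 8; 8−1 = 7
i=1: 7 = 5 + 2 (b=5); 5→6: 6 + 2 = 8; 8−1 = 7

7, 7, 7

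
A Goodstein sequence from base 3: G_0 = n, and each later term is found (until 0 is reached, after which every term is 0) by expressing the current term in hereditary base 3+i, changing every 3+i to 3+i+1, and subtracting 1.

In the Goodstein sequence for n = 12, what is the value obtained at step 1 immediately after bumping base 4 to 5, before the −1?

(0) 12|_3 = 3^2 + 3 ↦ 4^2 + 4|_4 = 20 ⇒ 19
(1) 19|_4 = 4^2 + 3 ↦ 5^2 + 3|_5 = 28 ⇒ 27

28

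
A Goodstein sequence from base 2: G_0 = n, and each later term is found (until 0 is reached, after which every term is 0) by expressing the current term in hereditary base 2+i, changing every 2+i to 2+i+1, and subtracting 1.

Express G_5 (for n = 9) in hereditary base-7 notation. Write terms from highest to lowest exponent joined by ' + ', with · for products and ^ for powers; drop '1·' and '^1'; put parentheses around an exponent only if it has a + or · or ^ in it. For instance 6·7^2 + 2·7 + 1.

3·7^7 + 3·7^3 + 3·7^2 + 3·7

9 —HB2→ 2^(2 + 1) + 1 —bump→ 3^(3 + 1) + 1 = 82 —(−1)→ 81
81 —HB3→ 3^(3 + 1) —bump→ 4^(4 + 1) = 1024 —(−1)→ 1023
1023 —HB4→ 3·4^4 + 3·4^3 + 3·4^2 + 3·4 + 3 —bump→ 3·5^5 + 3·5^3 + 3·5^2 + 3·5 + 3 = 9843 —(−1)→ 9842
9842 —HB5→ 3·5^5 + 3·5^3 + 3·5^2 + 3·5 + 2 —bump→ 3·6^6 + 3·6^3 + 3·6^2 + 3·6 + 2 = 140744 —(−1)→ 140743
140743 —HB6→ 3·6^6 + 3·6^3 + 3·6^2 + 3·6 + 1 —bump→ 3·7^7 + 3·7^3 + 3·7^2 + 3·7 + 1 = 2471827 —(−1)→ 2471826
2471826 —HB7→ 3·7^7 + 3·7^3 + 3·7^2 + 3·7 —bump→ 3·8^8 + 3·8^3 + 3·8^2 + 3·8 = 50333400 —(−1)→ 50333399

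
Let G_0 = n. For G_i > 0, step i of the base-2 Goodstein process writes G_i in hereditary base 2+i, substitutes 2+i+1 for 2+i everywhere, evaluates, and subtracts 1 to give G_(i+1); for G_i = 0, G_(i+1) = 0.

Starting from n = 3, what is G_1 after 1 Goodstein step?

3

[0] 3 ≡ 2 + 1 (base 2). Lift 3: 4. −1: 3.
[1] 3 ≡ 3 (base 3). Lift 4: 4. −1: 3.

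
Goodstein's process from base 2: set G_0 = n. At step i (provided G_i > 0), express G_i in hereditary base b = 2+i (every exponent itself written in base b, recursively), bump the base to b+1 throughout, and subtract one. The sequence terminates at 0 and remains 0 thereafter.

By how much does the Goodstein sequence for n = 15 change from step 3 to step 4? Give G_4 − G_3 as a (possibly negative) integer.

(0) 15|_2 = 2^(2 + 1) + 2^2 + 2 + 1 ↦ 3^(3 + 1) + 3^3 + 3 + 1|_3 = 112 ⇒ 111
(1) 111|_3 = 3^(3 + 1) + 3^3 + 3 ↦ 4^(4 + 1) + 4^4 + 4|_4 = 1284 ⇒ 1283
(2) 1283|_4 = 4^(4 + 1) + 4^4 + 3 ↦ 5^(5 + 1) + 5^5 + 3|_5 = 18753 ⇒ 18752
(3) 18752|_5 = 5^(5 + 1) + 5^5 + 2 ↦ 6^(6 + 1) + 6^6 + 2|_6 = 326594 ⇒ 326593

307841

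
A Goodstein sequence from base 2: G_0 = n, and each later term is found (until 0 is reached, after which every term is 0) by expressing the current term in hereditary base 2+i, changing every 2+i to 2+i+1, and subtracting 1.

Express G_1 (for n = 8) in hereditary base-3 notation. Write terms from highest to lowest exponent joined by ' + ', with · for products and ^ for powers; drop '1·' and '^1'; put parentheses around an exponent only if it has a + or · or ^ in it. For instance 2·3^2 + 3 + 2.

2·3^3 + 2·3^2 + 2·3 + 2

8 —HB2→ 2^(2 + 1) —bump→ 3^(3 + 1) = 81 —(−1)→ 80
80 —HB3→ 2·3^3 + 2·3^2 + 2·3 + 2 —bump→ 2·4^4 + 2·4^2 + 2·4 + 2 = 554 —(−1)→ 553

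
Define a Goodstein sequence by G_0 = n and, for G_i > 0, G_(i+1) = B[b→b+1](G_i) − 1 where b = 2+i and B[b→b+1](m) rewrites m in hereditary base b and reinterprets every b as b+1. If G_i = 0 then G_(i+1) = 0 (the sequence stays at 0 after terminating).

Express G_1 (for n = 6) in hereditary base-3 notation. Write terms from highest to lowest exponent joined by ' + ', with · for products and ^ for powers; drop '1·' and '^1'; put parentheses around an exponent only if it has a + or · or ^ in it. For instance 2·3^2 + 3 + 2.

base 2: 6 = 2^2 + 2; at 3: 3^3 + 3 = 30; next = 29
base 3: 29 = 3^3 + 2; at 4: 4^4 + 2 = 258; next = 257

3^3 + 2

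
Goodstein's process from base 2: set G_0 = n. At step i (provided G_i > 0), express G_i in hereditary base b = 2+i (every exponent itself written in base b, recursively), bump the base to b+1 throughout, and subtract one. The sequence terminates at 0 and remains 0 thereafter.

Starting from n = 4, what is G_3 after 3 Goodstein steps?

60

base 2: 4 = 2^2; at 3: 3^3 = 27; next = 26
base 3: 26 = 2·3^2 + 2·3 + 2; at 4: 2·4^2 + 2·4 + 2 = 42; next = 41
base 4: 41 = 2·4^2 + 2·4 + 1; at 5: 2·5^2 + 2·5 + 1 = 61; next = 60
base 5: 60 = 2·5^2 + 2·5; at 6: 2·6^2 + 2·6 = 84; next = 83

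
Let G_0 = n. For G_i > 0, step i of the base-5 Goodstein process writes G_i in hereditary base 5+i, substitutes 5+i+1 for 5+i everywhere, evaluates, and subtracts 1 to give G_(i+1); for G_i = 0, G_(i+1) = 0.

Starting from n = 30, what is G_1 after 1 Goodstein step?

41

base 5: 30 = 5^2 + 5; at 6: 6^2 + 6 = 42; next = 41
base 6: 41 = 6^2 + 5; at 7: 7^2 + 5 = 54; next = 53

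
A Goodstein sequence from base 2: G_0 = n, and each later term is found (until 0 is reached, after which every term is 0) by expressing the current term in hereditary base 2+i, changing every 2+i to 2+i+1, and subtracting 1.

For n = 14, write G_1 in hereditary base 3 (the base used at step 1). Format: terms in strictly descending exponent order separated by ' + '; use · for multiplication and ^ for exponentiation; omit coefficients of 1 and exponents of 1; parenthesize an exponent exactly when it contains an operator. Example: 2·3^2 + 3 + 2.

3^(3 + 1) + 3^3 + 2

14 —HB2→ 2^(2 + 1) + 2^2 + 2 —bump→ 3^(3 + 1) + 3^3 + 3 = 111 —(−1)→ 110
110 —HB3→ 3^(3 + 1) + 3^3 + 2 —bump→ 4^(4 + 1) + 4^4 + 2 = 1282 —(−1)→ 1281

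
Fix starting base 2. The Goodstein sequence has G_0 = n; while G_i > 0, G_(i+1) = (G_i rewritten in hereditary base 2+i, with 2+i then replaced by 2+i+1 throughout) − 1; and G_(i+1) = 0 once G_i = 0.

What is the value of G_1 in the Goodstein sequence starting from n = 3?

3 —HB2→ 2 + 1 —bump→ 3 + 1 = 4 —(−1)→ 3
3 —HB3→ 3 —bump→ 4 = 4 —(−1)→ 3

3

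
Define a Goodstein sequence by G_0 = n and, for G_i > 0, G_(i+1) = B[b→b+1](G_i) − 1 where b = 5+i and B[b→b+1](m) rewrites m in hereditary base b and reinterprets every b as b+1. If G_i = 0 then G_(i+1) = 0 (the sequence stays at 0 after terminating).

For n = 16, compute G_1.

base 5: 16 = 3·5 + 1; at 6: 3·6 + 1 = 19; next = 18
base 6: 18 = 3·6; at 7: 3·7 = 21; next = 20

18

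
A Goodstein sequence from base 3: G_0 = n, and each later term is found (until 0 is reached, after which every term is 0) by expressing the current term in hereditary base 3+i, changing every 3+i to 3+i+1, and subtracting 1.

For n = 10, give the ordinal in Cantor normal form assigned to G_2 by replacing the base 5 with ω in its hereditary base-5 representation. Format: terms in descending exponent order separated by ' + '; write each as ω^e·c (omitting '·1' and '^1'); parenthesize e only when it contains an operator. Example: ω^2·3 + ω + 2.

base 3: 10 = 3^2 + 1; at 4: 4^2 + 1 = 17; next = 16
base 4: 16 = 4^2; at 5: 5^2 = 25; next = 24

ω·4 + 4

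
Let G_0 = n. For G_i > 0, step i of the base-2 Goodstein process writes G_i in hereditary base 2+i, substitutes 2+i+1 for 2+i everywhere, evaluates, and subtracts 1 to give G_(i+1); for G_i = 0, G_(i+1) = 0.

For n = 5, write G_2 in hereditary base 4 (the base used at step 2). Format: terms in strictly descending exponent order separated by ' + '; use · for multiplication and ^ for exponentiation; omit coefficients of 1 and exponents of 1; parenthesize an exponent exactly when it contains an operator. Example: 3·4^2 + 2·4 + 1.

G_0 = 5. HB_2(5) = 2^2 + 1. Bump = 28. G_1 = 27.
G_1 = 27. HB_3(27) = 3^3. Bump = 256. G_2 = 255.
G_2 = 255. HB_4(255) = 3·4^3 + 3·4^2 + 3·4 + 3. Bump = 468. G_3 = 467.

3·4^3 + 3·4^2 + 3·4 + 3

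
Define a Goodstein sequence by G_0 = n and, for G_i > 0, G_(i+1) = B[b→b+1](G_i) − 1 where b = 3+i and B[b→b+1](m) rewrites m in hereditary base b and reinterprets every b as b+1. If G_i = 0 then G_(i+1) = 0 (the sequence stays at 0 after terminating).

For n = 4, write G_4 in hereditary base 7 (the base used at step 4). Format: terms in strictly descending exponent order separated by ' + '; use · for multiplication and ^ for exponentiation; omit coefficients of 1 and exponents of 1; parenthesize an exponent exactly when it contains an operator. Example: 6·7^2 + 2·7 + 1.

2

G_0=4  [base 3] 3 + 1  →[3↦4]→  4 + 1 = 5  −1 ⇒ G_1=4
G_1=4  [base 4] 4  →[4↦5]→  5 = 5  −1 ⇒ G_2=4
G_2=4  [base 5] 4  →[5↦6]→  4 = 4  −1 ⇒ G_3=3
G_3=3  [base 6] 3  →[6↦7]→  3 = 3  −1 ⇒ G_4=2
G_4=2  [base 7] 2  →[7↦8]→  2 = 2  −1 ⇒ G_5=1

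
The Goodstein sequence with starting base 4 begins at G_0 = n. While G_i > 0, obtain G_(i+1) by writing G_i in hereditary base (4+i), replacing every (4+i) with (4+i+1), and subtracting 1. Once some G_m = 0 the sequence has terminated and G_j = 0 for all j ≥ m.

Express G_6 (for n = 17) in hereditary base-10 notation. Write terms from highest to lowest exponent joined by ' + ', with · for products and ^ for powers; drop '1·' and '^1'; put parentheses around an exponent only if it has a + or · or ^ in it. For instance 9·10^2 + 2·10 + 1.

(0) 17|_4 = 4^2 + 1 ↦ 5^2 + 1|_5 = 26 ⇒ 25
(1) 25|_5 = 5^2 ↦ 6^2|_6 = 36 ⇒ 35
(2) 35|_6 = 5·6 + 5 ↦ 5·7 + 5|_7 = 40 ⇒ 39
(3) 39|_7 = 5·7 + 4 ↦ 5·8 + 4|_8 = 44 ⇒ 43
(4) 43|_8 = 5·8 + 3 ↦ 5·9 + 3|_9 = 48 ⇒ 47
(5) 47|_9 = 5·9 + 2 ↦ 5·10 + 2|_10 = 52 ⇒ 51
(6) 51|_10 = 5·10 + 1 ↦ 5·11 + 1|_11 = 56 ⇒ 55

5·10 + 1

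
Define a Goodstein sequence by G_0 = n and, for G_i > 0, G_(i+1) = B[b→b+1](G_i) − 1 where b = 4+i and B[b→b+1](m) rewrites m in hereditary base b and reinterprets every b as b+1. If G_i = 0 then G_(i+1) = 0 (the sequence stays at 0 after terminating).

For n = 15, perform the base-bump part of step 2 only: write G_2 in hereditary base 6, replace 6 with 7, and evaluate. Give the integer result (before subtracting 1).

22

i=0: 15 = 3·4 + 3 (b=4); 4→5: 3·5 + 3 = 18; 18−1 = 17
i=1: 17 = 3·5 + 2 (b=5); 5→6: 3·6 + 2 = 20; 20−1 = 19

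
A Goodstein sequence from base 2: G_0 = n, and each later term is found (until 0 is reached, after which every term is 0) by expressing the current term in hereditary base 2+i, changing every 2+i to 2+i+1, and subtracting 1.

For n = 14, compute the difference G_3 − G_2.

14 —HB2→ 2^(2 + 1) + 2^2 + 2 —bump→ 3^(3 + 1) + 3^3 + 3 = 111 —(−1)→ 110
110 —HB3→ 3^(3 + 1) + 3^3 + 2 —bump→ 4^(4 + 1) + 4^4 + 2 = 1282 —(−1)→ 1281
1281 —HB4→ 4^(4 + 1) + 4^4 + 1 —bump→ 5^(5 + 1) + 5^5 + 1 = 18751 —(−1)→ 18750

17469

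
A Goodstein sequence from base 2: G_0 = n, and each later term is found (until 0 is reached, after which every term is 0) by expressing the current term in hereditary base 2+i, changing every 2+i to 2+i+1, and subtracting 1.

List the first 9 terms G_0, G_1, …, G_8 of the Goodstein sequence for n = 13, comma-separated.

(0) 13|_2 = 2^(2 + 1) + 2^2 + 1 ↦ 3^(3 + 1) + 3^3 + 1|_3 = 109 ⇒ 108
(1) 108|_3 = 3^(3 + 1) + 3^3 ↦ 4^(4 + 1) + 4^4|_4 = 1280 ⇒ 1279
(2) 1279|_4 = 4^(4 + 1) + 3·4^3 + 3·4^2 + 3·4 + 3 ↦ 5^(5 + 1) + 3·5^3 + 3·5^2 + 3·5 + 3|_5 = 16093 ⇒ 16092
(3) 16092|_5 = 5^(5 + 1) + 3·5^3 + 3·5^2 + 3·5 + 2 ↦ 6^(6 + 1) + 3·6^3 + 3·6^2 + 3·6 + 2|_6 = 280712 ⇒ 280711
(4) 280711|_6 = 6^(6 + 1) + 3·6^3 + 3·6^2 + 3·6 + 1 ↦ 7^(7 + 1) + 3·7^3 + 3·7^2 + 3·7 + 1|_7 = 5765999 ⇒ 5765998
(5) 5765998|_7 = 7^(7 + 1) + 3·7^3 + 3·7^2 + 3·7 ↦ 8^(8 + 1) + 3·8^3 + 3·8^2 + 3·8|_8 = 134219480 ⇒ 134219479
(6) 134219479|_8 = 8^(8 + 1) + 3·8^3 + 3·8^2 + 2·8 + 7 ↦ 9^(9 + 1) + 3·9^3 + 3·9^2 + 2·9 + 7|_9 = 3486786856 ⇒ 3486786855
(7) 3486786855|_9 = 9^(9 + 1) + 3·9^3 + 3·9^2 + 2·9 + 6 ↦ 10^(10 + 1) + 3·10^3 + 3·10^2 + 2·10 + 6|_10 = 100000003326 ⇒ 100000003325

13, 108, 1279, 16092, 280711, 5765998, 134219479, 3486786855, 100000003325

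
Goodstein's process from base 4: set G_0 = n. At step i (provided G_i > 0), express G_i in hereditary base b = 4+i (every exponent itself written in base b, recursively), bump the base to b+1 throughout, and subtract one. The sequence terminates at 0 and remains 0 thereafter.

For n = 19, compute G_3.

49

[0] 19 ≡ 4^2 + 3 (base 4). Lift 5: 28. −1: 27.
[1] 27 ≡ 5^2 + 2 (base 5). Lift 6: 38. −1: 37.
[2] 37 ≡ 6^2 + 1 (base 6). Lift 7: 50. −1: 49.
[3] 49 ≡ 7^2 (base 7). Lift 8: 64. −1: 63.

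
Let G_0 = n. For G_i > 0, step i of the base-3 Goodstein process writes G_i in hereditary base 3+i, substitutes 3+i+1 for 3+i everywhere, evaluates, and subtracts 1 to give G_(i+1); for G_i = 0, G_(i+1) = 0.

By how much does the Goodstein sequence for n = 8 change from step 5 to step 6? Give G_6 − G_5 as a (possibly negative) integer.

G_0=8  [base 3] 2·3 + 2  →[3↦4]→  2·4 + 2 = 10  −1 ⇒ G_1=9
G_1=9  [base 4] 2·4 + 1  →[4↦5]→  2·5 + 1 = 11  −1 ⇒ G_2=10
G_2=10  [base 5] 2·5  →[5↦6]→  2·6 = 12  −1 ⇒ G_3=11
G_3=11  [base 6] 6 + 5  →[6↦7]→  7 + 5 = 12  −1 ⇒ G_4=11
G_4=11  [base 7] 7 + 4  →[7↦8]→  8 + 4 = 12  −1 ⇒ G_5=11
G_5=11  [base 8] 8 + 3  →[8↦9]→  9 + 3 = 12  −1 ⇒ G_6=11

0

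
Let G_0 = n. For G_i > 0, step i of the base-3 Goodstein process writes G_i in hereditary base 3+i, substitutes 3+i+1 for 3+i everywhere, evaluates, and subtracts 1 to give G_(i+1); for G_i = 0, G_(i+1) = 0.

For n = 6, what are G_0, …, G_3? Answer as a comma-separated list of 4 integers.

6, 7, 7, 7

6 —HB3→ 2·3 —bump→ 2·4 = 8 —(−1)→ 7
7 —HB4→ 4 + 3 —bump→ 5 + 3 = 8 —(−1)→ 7
7 —HB5→ 5 + 2 —bump→ 6 + 2 = 8 —(−1)→ 7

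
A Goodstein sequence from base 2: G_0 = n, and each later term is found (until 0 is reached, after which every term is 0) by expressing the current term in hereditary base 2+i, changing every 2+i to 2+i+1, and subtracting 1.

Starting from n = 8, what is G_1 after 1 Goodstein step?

(0) 8|_2 = 2^(2 + 1) ↦ 3^(3 + 1)|_3 = 81 ⇒ 80
(1) 80|_3 = 2·3^3 + 2·3^2 + 2·3 + 2 ↦ 2·4^4 + 2·4^2 + 2·4 + 2|_4 = 554 ⇒ 553

80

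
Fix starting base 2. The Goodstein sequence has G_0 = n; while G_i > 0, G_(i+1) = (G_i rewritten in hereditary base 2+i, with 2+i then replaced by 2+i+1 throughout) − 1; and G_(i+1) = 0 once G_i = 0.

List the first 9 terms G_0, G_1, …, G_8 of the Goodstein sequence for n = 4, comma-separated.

4, 26, 41, 60, 83, 109, 139, 173, 211

4 —HB2→ 2^2 —bump→ 3^3 = 27 —(−1)→ 26
26 —HB3→ 2·3^2 + 2·3 + 2 —bump→ 2·4^2 + 2·4 + 2 = 42 —(−1)→ 41
41 —HB4→ 2·4^2 + 2·4 + 1 —bump→ 2·5^2 + 2·5 + 1 = 61 —(−1)→ 60
60 —HB5→ 2·5^2 + 2·5 —bump→ 2·6^2 + 2·6 = 84 —(−1)→ 83
83 —HB6→ 2·6^2 + 6 + 5 —bump→ 2·7^2 + 7 + 5 = 110 —(−1)→ 109
109 —HB7→ 2·7^2 + 7 + 4 —bump→ 2·8^2 + 8 + 4 = 140 —(−1)→ 139
139 —HB8→ 2·8^2 + 8 + 3 —bump→ 2·9^2 + 9 + 3 = 174 —(−1)→ 173
173 —HB9→ 2·9^2 + 9 + 2 —bump→ 2·10^2 + 10 + 2 = 212 —(−1)→ 211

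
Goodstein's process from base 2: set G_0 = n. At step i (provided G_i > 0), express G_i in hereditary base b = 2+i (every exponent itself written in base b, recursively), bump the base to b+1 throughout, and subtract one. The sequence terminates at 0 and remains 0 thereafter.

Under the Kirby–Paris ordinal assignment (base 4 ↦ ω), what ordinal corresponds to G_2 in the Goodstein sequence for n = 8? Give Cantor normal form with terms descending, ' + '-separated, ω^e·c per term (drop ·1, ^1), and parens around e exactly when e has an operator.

ω^ω·2 + ω^2·2 + ω·2 + 1

G_0 = 8. HB_2(8) = 2^(2 + 1). Bump = 81. G_1 = 80.
G_1 = 80. HB_3(80) = 2·3^3 + 2·3^2 + 2·3 + 2. Bump = 554. G_2 = 553.
G_2 = 553. HB_4(553) = 2·4^4 + 2·4^2 + 2·4 + 1. Bump = 6311. G_3 = 6310.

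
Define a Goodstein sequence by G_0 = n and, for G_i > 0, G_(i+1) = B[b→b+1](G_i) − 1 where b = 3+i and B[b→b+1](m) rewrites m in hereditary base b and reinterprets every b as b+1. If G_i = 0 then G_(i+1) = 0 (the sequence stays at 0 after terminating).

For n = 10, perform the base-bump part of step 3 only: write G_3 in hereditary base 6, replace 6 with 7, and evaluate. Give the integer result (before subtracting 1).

10 —HB3→ 3^2 + 1 —bump→ 4^2 + 1 = 17 —(−1)→ 16
16 —HB4→ 4^2 —bump→ 5^2 = 25 —(−1)→ 24
24 —HB5→ 4·5 + 4 —bump→ 4·6 + 4 = 28 —(−1)→ 27
27 —HB6→ 4·6 + 3 —bump→ 4·7 + 3 = 31 —(−1)→ 30

31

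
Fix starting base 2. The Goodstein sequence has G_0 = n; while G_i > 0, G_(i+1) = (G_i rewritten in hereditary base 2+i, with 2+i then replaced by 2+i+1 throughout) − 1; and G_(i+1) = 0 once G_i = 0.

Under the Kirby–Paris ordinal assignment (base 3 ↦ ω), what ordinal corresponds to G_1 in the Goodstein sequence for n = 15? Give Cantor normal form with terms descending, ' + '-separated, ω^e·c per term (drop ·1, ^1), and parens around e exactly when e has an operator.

ω^(ω + 1) + ω^ω + ω

[0] 15 ≡ 2^(2 + 1) + 2^2 + 2 + 1 (base 2). Lift 3: 112. −1: 111.
[1] 111 ≡ 3^(3 + 1) + 3^3 + 3 (base 3). Lift 4: 1284. −1: 1283.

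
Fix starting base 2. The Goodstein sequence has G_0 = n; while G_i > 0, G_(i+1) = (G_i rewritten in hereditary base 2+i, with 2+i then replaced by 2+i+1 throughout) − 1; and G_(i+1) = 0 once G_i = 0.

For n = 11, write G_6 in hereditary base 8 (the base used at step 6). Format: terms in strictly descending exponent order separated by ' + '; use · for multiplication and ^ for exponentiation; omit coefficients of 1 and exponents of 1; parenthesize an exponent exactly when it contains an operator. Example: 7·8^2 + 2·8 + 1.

G_0 = 11. HB_2(11) = 2^(2 + 1) + 2 + 1. Bump = 85. G_1 = 84.
G_1 = 84. HB_3(84) = 3^(3 + 1) + 3. Bump = 1028. G_2 = 1027.
G_2 = 1027. HB_4(1027) = 4^(4 + 1) + 3. Bump = 15628. G_3 = 15627.
G_3 = 15627. HB_5(15627) = 5^(5 + 1) + 2. Bump = 279938. G_4 = 279937.
G_4 = 279937. HB_6(279937) = 6^(6 + 1) + 1. Bump = 5764802. G_5 = 5764801.
G_5 = 5764801. HB_7(5764801) = 7^(7 + 1). Bump = 134217728. G_6 = 134217727.
G_6 = 134217727. HB_8(134217727) = 7·8^8 + 7·8^7 + 7·8^6 + 7·8^5 + 7·8^4 + 7·8^3 + 7·8^2 + 7·8 + 7. Bump = 2749609303. G_7 = 2749609302.

7·8^8 + 7·8^7 + 7·8^6 + 7·8^5 + 7·8^4 + 7·8^3 + 7·8^2 + 7·8 + 7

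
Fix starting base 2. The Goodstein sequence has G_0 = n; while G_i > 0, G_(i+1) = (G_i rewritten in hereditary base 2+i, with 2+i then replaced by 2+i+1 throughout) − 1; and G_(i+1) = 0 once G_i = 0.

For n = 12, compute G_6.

i=0: 12 = 2^(2 + 1) + 2^2 (b=2); 2→3: 3^(3 + 1) + 3^3 = 108; 108−1 = 107
i=1: 107 = 3^(3 + 1) + 2·3^2 + 2·3 + 2 (b=3); 3→4: 4^(4 + 1) + 2·4^2 + 2·4 + 2 = 1066; 1066−1 = 1065
i=2: 1065 = 4^(4 + 1) + 2·4^2 + 2·4 + 1 (b=4); 4→5: 5^(5 + 1) + 2·5^2 + 2·5 + 1 = 15686; 15686−1 = 15685
i=3: 15685 = 5^(5 + 1) + 2·5^2 + 2·5 (b=5); 5→6: 6^(6 + 1) + 2·6^2 + 2·6 = 280020; 280020−1 = 280019
i=4: 280019 = 6^(6 + 1) + 2·6^2 + 6 + 5 (b=6); 6→7: 7^(7 + 1) + 2·7^2 + 7 + 5 = 5764911; 5764911−1 = 5764910
i=5: 5764910 = 7^(7 + 1) + 2·7^2 + 7 + 4 (b=7); 7→8: 8^(8 + 1) + 2·8^2 + 8 + 4 = 134217868; 134217868−1 = 134217867
i=6: 134217867 = 8^(8 + 1) + 2·8^2 + 8 + 3 (b=8); 8→9: 9^(9 + 1) + 2·9^2 + 9 + 3 = 3486784575; 3486784575−1 = 3486784574

134217867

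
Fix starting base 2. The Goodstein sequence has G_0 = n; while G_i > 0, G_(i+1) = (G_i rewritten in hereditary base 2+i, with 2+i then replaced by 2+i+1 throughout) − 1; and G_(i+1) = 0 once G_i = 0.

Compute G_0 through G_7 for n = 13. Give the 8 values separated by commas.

step 0: 13 = 2^(2 + 1) + 2^2 + 1; sub 3 for 2: 3^(3 + 1) + 3^3 + 1; = 109; G_1 = 109−1 = 108
step 1: 108 = 3^(3 + 1) + 3^3; sub 4 for 3: 4^(4 + 1) + 4^4; = 1280; G_2 = 1280−1 = 1279
step 2: 1279 = 4^(4 + 1) + 3·4^3 + 3·4^2 + 3·4 + 3; sub 5 for 4: 5^(5 + 1) + 3·5^3 + 3·5^2 + 3·5 + 3; = 16093; G_3 = 16093−1 = 16092
step 3: 16092 = 5^(5 + 1) + 3·5^3 + 3·5^2 + 3·5 + 2; sub 6 for 5: 6^(6 + 1) + 3·6^3 + 3·6^2 + 3·6 + 2; = 280712; G_4 = 280712−1 = 280711
step 4: 280711 = 6^(6 + 1) + 3·6^3 + 3·6^2 + 3·6 + 1; sub 7 for 6: 7^(7 + 1) + 3·7^3 + 3·7^2 + 3·7 + 1; = 5765999; G_5 = 5765999−1 = 5765998
step 5: 5765998 = 7^(7 + 1) + 3·7^3 + 3·7^2 + 3·7; sub 8 for 7: 8^(8 + 1) + 3·8^3 + 3·8^2 + 3·8; = 134219480; G_6 = 134219480−1 = 134219479
step 6: 134219479 = 8^(8 + 1) + 3·8^3 + 3·8^2 + 2·8 + 7; sub 9 for 8: 9^(9 + 1) + 3·9^3 + 3·9^2 + 2·9 + 7; = 3486786856; G_7 = 3486786856−1 = 3486786855

13, 108, 1279, 16092, 280711, 5765998, 134219479, 3486786855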